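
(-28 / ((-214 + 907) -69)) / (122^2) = -7 / 2321904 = -0.00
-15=-15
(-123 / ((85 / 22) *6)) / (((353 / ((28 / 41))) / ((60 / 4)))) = -924 / 6001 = -0.15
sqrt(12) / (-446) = -sqrt(3) / 223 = -0.01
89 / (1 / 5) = 445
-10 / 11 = -0.91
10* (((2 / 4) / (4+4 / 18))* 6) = 135 / 19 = 7.11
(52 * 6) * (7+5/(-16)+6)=7917/2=3958.50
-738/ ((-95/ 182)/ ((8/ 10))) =537264/ 475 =1131.08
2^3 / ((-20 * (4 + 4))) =-1 / 20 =-0.05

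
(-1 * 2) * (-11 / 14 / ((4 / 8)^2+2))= 0.70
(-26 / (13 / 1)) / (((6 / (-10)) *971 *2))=5 / 2913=0.00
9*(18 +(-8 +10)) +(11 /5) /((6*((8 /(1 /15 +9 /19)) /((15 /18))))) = 7388047 /41040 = 180.02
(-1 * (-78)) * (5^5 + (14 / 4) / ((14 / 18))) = 244101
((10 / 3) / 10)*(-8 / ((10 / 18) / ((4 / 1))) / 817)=-96 / 4085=-0.02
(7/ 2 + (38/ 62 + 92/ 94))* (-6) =-44511/ 1457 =-30.55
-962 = -962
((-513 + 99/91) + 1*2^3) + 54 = -40942/91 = -449.91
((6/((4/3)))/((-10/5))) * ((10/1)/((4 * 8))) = -0.70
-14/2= -7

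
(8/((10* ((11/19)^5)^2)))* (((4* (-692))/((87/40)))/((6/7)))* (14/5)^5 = -1022257478454289726480384/21155211940190625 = -48321779.11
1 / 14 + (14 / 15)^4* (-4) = -2100671 / 708750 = -2.96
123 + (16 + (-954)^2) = 910255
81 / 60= 1.35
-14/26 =-7/13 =-0.54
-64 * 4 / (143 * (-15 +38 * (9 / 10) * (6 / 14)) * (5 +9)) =160 / 429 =0.37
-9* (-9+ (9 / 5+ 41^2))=-75321 / 5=-15064.20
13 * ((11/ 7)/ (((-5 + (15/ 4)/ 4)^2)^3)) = 184549376/ 40610171875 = 0.00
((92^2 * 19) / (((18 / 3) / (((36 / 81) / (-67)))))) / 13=-321632 / 23517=-13.68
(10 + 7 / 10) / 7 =107 / 70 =1.53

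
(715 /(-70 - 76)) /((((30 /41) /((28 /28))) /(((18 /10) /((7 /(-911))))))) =16023579 /10220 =1567.86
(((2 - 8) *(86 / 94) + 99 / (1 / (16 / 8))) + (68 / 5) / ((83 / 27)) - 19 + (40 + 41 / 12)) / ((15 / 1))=51809509 / 3510900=14.76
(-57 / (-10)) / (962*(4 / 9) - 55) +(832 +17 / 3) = 84262429 / 100590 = 837.68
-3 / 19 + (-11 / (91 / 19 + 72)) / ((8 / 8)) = -8348 / 27721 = -0.30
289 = 289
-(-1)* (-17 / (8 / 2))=-4.25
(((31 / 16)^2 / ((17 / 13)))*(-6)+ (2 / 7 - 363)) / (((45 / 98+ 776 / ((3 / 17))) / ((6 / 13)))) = -0.04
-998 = -998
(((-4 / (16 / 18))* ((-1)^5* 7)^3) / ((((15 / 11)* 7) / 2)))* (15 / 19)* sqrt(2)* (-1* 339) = -1644489* sqrt(2) / 19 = -122403.09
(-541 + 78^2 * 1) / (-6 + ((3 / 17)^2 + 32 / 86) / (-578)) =-39814293658 / 43101847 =-923.73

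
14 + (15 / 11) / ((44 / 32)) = 1814 / 121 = 14.99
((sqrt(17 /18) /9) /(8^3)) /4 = sqrt(34) /110592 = 0.00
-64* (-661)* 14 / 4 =148064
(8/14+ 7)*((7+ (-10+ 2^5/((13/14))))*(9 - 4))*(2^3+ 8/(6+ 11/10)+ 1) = 77928815/6461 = 12061.42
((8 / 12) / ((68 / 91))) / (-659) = -0.00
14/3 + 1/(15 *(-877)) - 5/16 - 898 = -62698197/70160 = -893.65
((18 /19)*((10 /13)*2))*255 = 91800 /247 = 371.66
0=0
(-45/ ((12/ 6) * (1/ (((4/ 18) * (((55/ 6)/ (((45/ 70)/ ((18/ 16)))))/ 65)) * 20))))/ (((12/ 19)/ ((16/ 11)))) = -6650/ 117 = -56.84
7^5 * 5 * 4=336140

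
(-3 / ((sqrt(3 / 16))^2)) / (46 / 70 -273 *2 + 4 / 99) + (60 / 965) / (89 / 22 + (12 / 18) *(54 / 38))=31808329608 / 761062719143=0.04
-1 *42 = -42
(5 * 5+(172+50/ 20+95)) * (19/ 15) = 11191/ 30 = 373.03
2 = 2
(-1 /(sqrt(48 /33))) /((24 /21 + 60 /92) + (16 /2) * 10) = -161 * sqrt(11) /52676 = -0.01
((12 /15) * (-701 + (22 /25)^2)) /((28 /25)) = -437641 /875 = -500.16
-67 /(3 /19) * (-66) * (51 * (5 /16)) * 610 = 1089083325 /4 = 272270831.25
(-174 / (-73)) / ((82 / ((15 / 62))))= 1305 / 185566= 0.01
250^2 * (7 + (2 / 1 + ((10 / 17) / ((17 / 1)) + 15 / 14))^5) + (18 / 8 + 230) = 5016194024515308288864669 / 271062475878770744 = 18505674.78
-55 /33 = -5 /3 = -1.67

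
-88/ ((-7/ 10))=880/ 7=125.71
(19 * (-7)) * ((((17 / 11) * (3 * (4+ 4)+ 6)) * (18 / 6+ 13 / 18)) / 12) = -757435 / 396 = -1912.71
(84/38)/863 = 42/16397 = 0.00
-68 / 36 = -17 / 9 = -1.89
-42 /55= -0.76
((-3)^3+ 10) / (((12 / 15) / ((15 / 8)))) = -1275 / 32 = -39.84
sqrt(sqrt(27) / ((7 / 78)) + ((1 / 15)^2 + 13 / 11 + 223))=sqrt(44594550 * sqrt(3) + 299070079) / 1155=16.80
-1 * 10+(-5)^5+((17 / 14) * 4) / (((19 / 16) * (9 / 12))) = -1248689 / 399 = -3129.55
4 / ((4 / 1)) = 1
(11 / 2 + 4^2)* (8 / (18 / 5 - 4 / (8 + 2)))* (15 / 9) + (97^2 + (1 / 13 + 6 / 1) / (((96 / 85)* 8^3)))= 9498.59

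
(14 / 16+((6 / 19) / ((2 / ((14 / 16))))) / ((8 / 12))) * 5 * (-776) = -159565 / 38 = -4199.08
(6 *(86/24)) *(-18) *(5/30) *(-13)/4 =1677/8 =209.62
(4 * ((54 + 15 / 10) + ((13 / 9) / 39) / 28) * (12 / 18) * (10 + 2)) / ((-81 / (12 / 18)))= -671344 / 45927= -14.62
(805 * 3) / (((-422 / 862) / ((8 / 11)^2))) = -66615360 / 25531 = -2609.20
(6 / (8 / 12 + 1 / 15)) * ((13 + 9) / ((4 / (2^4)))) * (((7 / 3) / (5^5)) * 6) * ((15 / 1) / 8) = 756 / 125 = 6.05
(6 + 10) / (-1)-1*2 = -18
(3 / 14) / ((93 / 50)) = 0.12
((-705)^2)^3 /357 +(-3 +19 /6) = 343927169767200.80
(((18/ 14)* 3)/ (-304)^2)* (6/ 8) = 81/ 2587648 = 0.00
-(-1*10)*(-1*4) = -40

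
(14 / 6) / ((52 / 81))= 189 / 52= 3.63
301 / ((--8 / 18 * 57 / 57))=2709 / 4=677.25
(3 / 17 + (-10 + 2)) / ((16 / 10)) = -665 / 136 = -4.89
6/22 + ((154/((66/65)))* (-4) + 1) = -19978/33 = -605.39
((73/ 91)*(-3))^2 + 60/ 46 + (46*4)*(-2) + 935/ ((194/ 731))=116843266461/ 36949822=3162.21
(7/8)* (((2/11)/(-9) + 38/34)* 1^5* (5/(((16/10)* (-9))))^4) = 5050390625/361829597184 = 0.01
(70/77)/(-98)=-5/539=-0.01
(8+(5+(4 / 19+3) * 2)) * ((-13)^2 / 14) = 62361 / 266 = 234.44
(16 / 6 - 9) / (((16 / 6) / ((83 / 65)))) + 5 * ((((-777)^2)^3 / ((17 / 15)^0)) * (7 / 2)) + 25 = 2002476854989424361323 / 520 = 3850917028825816079.47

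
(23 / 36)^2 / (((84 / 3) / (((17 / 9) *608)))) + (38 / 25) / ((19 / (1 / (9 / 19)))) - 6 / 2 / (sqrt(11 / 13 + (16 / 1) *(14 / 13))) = 16.21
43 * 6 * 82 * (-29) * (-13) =7975812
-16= -16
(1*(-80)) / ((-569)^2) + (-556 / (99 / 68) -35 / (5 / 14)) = -15381893030 / 32052339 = -479.90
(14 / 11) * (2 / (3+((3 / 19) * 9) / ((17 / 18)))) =9044 / 16005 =0.57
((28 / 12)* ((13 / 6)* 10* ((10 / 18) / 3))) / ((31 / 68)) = 154700 / 7533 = 20.54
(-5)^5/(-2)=3125/2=1562.50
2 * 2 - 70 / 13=-18 / 13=-1.38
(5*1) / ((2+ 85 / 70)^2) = 196 / 405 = 0.48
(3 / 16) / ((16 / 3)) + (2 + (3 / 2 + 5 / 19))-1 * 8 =-20437 / 4864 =-4.20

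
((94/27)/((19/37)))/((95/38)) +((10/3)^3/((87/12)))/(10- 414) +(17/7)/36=194002159/70120260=2.77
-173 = -173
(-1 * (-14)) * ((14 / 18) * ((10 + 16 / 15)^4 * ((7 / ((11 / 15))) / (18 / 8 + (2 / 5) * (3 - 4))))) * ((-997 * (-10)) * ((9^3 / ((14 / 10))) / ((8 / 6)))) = 3281192287342.23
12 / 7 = 1.71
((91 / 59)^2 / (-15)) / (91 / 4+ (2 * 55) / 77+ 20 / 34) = -3941756 / 615562635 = -0.01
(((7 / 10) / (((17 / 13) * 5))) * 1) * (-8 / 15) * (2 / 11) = -728 / 70125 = -0.01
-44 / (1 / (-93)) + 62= 4154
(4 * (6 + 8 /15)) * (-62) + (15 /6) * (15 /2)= -96091 /60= -1601.52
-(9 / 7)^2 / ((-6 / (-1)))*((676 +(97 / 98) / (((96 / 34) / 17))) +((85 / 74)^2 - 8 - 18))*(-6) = 1086.52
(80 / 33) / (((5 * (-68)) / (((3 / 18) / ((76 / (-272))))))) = 8 / 1881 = 0.00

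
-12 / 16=-3 / 4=-0.75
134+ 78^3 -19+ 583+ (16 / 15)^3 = 1603972846 / 3375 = 475251.21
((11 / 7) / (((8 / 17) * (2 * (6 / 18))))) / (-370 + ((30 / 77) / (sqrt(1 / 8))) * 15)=-0.01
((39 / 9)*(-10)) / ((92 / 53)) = -3445 / 138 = -24.96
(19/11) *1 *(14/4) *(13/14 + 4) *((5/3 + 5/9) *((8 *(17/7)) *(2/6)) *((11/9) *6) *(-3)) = -594320/63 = -9433.65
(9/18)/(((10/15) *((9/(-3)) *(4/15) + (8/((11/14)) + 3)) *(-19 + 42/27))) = -0.00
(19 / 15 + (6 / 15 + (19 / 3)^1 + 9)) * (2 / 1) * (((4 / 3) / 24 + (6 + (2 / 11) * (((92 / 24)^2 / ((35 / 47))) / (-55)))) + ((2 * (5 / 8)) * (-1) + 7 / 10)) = 70501703 / 381150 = 184.97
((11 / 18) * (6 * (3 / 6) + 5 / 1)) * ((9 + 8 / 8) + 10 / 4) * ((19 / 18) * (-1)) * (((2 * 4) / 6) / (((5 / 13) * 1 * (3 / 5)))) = -271700 / 729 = -372.70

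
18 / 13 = 1.38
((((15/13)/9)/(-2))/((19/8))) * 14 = -280/741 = -0.38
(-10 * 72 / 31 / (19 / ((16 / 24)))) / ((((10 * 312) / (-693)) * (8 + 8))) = 693 / 61256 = 0.01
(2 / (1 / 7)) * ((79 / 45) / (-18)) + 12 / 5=1.03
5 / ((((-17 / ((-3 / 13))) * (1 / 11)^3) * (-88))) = -1815 / 1768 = -1.03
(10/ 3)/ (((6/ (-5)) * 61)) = -25/ 549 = -0.05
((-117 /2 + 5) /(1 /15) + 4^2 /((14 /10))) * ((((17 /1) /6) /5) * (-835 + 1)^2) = -2182596765 /7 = -311799537.86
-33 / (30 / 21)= -231 / 10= -23.10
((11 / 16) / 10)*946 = 5203 / 80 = 65.04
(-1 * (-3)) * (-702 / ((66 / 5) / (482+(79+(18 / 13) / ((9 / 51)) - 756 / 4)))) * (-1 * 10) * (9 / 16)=14999175 / 44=340890.34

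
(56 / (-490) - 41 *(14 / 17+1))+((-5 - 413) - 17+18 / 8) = -1208157 / 2380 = -507.63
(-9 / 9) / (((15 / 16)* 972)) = -0.00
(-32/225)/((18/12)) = -64/675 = -0.09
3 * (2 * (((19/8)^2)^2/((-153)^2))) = 130321/15980544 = 0.01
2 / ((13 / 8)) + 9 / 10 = 277 / 130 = 2.13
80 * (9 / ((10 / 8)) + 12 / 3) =896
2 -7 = -5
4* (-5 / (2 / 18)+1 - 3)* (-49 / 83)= 9212 / 83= 110.99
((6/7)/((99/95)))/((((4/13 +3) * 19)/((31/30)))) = 403/29799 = 0.01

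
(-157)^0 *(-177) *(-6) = 1062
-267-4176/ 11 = -7113/ 11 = -646.64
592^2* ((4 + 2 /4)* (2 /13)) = 242628.92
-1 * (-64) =64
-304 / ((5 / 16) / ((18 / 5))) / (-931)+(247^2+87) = 74847208 / 1225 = 61099.76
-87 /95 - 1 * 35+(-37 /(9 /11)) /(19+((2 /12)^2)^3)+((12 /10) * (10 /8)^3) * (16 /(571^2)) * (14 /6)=-420597498830091 /10982909532470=-38.30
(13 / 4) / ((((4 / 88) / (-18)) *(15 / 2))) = -858 / 5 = -171.60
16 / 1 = 16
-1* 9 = -9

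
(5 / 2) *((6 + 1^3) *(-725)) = -25375 / 2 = -12687.50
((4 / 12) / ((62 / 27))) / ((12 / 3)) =0.04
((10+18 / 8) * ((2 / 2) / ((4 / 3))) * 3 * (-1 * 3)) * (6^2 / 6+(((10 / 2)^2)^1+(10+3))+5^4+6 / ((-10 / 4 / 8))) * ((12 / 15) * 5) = -4298427 / 20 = -214921.35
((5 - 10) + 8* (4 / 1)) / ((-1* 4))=-27 / 4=-6.75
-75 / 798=-25 / 266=-0.09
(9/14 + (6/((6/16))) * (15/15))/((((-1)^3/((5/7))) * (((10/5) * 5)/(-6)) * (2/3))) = 2097/196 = 10.70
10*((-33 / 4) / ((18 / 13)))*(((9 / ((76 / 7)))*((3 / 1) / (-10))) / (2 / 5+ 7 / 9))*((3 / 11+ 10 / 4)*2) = 2248155 / 32224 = 69.77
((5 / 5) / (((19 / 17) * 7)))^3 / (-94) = -0.00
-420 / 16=-105 / 4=-26.25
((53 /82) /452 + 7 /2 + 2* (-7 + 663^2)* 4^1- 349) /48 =43440867395 /593024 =73253.14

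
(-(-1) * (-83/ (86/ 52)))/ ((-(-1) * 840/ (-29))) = 31291/ 18060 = 1.73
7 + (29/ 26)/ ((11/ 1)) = 2031/ 286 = 7.10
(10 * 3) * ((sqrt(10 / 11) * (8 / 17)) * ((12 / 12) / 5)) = 48 * sqrt(110) / 187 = 2.69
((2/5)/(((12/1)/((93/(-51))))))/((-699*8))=31/2851920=0.00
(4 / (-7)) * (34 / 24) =-17 / 21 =-0.81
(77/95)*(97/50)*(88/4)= 82159/2375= 34.59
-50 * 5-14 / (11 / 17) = -2988 / 11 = -271.64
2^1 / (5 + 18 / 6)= 1 / 4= 0.25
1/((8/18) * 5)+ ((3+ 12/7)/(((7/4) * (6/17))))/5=1937/980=1.98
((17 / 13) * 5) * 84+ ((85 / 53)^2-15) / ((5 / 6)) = 19511664 / 36517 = 534.32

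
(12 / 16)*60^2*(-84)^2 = 19051200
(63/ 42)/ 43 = 3/ 86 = 0.03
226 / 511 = 0.44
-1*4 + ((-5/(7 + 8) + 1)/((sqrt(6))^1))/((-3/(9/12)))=-4 - sqrt(6)/36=-4.07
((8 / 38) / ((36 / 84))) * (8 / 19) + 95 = 103109 / 1083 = 95.21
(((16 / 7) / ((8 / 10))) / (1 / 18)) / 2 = 180 / 7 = 25.71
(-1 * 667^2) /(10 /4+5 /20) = -1779556 /11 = -161777.82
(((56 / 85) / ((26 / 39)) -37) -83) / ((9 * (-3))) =1124 / 255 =4.41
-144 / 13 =-11.08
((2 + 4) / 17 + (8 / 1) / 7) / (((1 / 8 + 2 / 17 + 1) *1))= 1424 / 1183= 1.20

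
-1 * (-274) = 274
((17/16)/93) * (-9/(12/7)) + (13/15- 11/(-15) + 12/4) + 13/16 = 53097/9920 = 5.35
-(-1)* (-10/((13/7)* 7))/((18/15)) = -25/39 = -0.64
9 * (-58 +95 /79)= -40383 /79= -511.18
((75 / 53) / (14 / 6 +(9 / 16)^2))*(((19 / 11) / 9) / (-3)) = -24320 / 711843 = -0.03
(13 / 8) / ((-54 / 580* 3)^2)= 273325 / 13122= 20.83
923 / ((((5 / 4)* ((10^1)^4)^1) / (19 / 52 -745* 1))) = -2749191 / 50000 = -54.98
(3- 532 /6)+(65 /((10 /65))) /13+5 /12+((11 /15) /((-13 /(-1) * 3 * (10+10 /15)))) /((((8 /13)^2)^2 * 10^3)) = -103710695833 /1966080000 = -52.75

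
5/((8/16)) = 10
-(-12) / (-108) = -1 / 9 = -0.11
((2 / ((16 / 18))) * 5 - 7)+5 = 37 / 4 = 9.25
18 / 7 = 2.57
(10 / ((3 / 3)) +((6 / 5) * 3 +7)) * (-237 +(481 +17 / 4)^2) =387659967 / 80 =4845749.59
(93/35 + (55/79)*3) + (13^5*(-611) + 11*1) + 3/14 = -1254535838931/5530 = -226860007.04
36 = 36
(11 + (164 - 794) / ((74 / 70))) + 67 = -517.95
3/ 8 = 0.38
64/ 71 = 0.90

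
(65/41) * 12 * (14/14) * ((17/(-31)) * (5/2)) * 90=-2983500/1271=-2347.36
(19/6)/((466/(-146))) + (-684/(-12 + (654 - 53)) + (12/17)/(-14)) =-11365703/5157222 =-2.20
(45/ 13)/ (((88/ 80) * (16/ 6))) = 675/ 572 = 1.18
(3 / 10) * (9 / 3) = 9 / 10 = 0.90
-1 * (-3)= 3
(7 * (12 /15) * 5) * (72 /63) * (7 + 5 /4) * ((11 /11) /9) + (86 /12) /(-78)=13685 /468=29.24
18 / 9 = 2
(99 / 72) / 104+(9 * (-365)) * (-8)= 21864971 / 832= 26280.01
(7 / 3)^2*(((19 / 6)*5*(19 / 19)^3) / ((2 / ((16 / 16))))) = 4655 / 108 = 43.10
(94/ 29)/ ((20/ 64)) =1504/ 145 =10.37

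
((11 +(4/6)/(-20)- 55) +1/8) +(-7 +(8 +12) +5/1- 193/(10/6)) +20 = -2921/24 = -121.71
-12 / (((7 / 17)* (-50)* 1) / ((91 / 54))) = 221 / 225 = 0.98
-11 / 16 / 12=-11 / 192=-0.06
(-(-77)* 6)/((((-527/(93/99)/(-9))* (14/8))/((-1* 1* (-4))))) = 288/17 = 16.94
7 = 7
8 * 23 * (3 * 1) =552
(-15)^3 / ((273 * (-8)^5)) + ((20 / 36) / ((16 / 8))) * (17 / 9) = 126821365 / 241532928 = 0.53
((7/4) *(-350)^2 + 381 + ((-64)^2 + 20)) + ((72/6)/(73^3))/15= 425724644124/1945085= 218872.00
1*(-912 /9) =-304 /3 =-101.33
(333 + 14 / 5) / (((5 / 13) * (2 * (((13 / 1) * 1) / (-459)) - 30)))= -10018593 / 344900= -29.05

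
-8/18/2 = -2/9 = -0.22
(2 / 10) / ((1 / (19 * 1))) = 19 / 5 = 3.80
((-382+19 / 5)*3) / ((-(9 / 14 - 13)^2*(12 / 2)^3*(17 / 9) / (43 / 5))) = 3984337 / 25439650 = 0.16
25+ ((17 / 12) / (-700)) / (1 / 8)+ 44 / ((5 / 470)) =4369033 / 1050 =4160.98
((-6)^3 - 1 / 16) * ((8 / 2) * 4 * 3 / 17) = -10371 / 17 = -610.06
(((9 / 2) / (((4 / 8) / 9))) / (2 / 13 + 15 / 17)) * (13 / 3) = 77571 / 229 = 338.74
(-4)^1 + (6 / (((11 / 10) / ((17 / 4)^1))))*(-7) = -1829 / 11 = -166.27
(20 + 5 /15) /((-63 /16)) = -976 /189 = -5.16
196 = 196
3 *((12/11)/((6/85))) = 510/11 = 46.36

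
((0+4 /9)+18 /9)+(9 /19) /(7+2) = 427 /171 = 2.50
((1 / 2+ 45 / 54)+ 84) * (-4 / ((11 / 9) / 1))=-279.27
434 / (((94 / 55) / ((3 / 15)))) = 2387 / 47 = 50.79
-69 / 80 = -0.86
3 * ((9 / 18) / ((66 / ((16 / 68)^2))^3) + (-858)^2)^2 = 407774296556812211807422014505337104 / 250812652469785208341803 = 1625812304688.00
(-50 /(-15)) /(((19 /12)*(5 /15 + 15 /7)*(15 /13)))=14 /19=0.74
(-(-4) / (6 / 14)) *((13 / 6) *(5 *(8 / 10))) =728 / 9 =80.89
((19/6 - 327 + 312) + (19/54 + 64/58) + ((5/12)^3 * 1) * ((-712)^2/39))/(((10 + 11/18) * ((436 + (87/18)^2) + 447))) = 227173688/2349516403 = 0.10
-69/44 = -1.57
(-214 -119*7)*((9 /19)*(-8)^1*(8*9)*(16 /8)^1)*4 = 43421184 /19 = 2285325.47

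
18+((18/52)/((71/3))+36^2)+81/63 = 16996311/12922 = 1315.30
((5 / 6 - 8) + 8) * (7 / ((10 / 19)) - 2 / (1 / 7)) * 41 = -287 / 12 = -23.92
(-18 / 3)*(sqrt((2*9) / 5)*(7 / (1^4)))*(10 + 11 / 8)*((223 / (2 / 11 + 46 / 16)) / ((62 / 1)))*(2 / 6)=-4687683*sqrt(10) / 41695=-355.53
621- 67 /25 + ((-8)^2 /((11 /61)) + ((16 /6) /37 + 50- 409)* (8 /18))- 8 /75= 223515958 /274725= 813.60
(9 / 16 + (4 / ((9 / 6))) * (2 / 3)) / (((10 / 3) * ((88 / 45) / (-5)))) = -5055 / 2816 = -1.80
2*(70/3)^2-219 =7829/9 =869.89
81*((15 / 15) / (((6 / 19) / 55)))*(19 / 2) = 536085 / 4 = 134021.25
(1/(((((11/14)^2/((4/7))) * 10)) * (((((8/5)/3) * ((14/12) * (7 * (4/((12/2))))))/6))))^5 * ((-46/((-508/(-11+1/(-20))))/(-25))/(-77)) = -70893300441132/532870294679452431625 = -0.00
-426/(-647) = 0.66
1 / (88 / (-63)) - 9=-855 / 88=-9.72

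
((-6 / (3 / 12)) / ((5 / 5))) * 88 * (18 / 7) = -38016 / 7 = -5430.86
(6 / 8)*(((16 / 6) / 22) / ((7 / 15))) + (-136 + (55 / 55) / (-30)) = -313787 / 2310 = -135.84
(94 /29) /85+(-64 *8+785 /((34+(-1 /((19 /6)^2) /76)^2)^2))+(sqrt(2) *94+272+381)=94 *sqrt(2)+35752018482525957074852 /252277201329123240785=274.65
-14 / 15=-0.93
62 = 62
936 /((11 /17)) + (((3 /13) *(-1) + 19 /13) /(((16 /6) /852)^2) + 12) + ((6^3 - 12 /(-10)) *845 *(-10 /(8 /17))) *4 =-2212681074 /143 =-15473294.22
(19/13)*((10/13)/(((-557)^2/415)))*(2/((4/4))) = 157700/52432081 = 0.00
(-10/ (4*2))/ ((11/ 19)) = -95/ 44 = -2.16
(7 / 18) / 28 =1 / 72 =0.01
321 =321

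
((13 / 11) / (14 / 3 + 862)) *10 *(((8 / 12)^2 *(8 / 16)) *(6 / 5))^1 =1 / 275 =0.00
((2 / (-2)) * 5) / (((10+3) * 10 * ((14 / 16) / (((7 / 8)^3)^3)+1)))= -5764801 / 586092442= -0.01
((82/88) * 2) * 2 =41/11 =3.73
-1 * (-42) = 42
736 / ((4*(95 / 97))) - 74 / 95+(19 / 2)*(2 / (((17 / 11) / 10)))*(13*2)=5464458 / 1615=3383.57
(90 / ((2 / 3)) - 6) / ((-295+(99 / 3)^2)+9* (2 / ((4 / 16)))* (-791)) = -3 / 1306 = -0.00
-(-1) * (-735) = -735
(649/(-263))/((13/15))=-9735/3419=-2.85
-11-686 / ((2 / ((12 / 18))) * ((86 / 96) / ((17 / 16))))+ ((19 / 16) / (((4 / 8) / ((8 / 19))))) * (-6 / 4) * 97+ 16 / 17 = -623935 / 1462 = -426.77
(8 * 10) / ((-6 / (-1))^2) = 20 / 9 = 2.22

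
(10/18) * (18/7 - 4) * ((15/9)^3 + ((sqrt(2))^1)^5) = -200 * sqrt(2)/63 - 6250/1701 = -8.16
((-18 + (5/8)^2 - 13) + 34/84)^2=1647954025/1806336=912.32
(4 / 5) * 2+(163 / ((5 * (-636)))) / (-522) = 2656099 / 1659960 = 1.60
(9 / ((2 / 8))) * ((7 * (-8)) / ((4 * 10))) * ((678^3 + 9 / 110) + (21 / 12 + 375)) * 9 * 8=-311017863283848 / 275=-1130974048304.90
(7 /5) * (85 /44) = 119 /44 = 2.70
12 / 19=0.63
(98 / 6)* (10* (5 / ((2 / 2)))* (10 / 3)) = 24500 / 9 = 2722.22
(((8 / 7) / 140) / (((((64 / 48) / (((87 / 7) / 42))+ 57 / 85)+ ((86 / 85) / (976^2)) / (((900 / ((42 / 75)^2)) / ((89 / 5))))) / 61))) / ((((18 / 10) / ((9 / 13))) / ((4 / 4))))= 5924204100000000 / 160115000114947787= 0.04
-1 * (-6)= 6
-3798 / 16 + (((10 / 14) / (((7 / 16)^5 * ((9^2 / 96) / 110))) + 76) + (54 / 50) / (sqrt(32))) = 27 * sqrt(2) / 200 + 143538609607 / 25412184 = 5648.61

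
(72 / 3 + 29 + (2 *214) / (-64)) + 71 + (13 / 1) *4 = 2709 / 16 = 169.31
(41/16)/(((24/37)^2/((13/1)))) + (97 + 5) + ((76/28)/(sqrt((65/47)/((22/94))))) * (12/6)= 38 * sqrt(715)/455 + 1669709/9216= 183.41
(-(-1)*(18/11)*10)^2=32400/121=267.77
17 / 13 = 1.31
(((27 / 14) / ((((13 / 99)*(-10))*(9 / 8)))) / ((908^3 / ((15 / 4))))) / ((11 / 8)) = -0.00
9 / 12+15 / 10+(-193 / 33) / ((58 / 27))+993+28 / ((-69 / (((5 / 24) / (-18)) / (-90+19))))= 41879778445 / 42195087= 992.53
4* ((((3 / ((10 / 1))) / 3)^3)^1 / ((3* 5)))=1 / 3750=0.00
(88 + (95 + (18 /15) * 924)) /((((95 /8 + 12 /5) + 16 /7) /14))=5063856 /4637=1092.05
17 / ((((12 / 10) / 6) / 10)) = 850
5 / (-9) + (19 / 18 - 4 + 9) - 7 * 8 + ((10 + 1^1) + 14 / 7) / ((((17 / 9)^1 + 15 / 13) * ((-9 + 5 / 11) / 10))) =-928621 / 16732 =-55.50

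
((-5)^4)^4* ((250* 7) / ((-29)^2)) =267028808593750 / 841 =317513446603.75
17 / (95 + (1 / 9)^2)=1377 / 7696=0.18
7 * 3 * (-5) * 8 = -840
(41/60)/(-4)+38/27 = 2671/2160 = 1.24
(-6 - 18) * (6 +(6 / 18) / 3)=-440 / 3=-146.67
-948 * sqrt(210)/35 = -392.51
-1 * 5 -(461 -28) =-438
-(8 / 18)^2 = -16 / 81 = -0.20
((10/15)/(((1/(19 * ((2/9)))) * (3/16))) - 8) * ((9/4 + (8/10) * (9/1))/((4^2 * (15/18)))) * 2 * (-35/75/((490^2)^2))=-71/882367500000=-0.00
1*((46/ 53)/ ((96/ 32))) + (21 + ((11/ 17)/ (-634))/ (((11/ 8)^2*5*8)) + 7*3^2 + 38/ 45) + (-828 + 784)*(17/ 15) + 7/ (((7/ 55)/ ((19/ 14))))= 43509512087/ 395865162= 109.91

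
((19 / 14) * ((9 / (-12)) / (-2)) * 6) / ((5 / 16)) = 9.77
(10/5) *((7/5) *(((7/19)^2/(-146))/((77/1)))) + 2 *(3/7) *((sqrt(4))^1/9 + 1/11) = 0.27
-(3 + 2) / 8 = -5 / 8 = -0.62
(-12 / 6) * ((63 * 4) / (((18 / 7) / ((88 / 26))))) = -8624 / 13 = -663.38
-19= -19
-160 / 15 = -32 / 3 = -10.67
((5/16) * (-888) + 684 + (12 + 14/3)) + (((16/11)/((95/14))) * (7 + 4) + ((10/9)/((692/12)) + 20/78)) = 545846101/1281930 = 425.80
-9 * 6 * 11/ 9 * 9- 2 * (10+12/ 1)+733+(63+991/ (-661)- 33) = 81634/ 661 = 123.50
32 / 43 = 0.74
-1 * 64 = -64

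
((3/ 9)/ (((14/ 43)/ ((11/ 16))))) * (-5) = -2365/ 672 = -3.52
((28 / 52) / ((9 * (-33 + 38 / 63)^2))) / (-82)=-3087 / 4440615946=-0.00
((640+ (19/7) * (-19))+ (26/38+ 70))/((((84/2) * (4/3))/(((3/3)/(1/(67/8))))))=2936677/29792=98.57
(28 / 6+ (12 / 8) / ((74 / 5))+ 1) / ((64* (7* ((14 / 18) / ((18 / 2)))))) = 69147 / 464128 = 0.15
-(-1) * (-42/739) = -42/739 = -0.06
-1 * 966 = -966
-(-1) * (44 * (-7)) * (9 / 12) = -231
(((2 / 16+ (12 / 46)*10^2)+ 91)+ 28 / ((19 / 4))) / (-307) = -430381 / 1073272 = -0.40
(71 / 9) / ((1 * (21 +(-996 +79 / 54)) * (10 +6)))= -213 / 420568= -0.00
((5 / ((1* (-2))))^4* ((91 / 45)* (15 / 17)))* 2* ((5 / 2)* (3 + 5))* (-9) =-853125 / 34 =-25091.91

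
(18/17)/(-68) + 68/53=38827/30634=1.27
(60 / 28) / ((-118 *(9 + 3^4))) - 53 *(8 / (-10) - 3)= 4990687 / 24780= 201.40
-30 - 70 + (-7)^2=-51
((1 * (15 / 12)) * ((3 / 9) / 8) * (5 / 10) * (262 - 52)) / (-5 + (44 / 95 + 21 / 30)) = -16625 / 11664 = -1.43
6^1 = 6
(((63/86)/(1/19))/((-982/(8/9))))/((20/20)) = -266/21113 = -0.01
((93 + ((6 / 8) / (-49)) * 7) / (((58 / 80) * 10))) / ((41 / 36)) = 93636 / 8323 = 11.25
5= 5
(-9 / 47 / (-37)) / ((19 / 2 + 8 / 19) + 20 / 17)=0.00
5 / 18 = 0.28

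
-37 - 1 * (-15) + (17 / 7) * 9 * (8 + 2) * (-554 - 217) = -168540.57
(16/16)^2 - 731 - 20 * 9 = -910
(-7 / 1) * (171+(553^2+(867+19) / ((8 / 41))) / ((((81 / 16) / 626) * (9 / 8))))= -174074805989 / 729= -238785742.10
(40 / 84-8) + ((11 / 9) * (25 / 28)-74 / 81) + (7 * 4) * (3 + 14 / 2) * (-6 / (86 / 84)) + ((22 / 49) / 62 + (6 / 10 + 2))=-174134074291 / 105813540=-1645.67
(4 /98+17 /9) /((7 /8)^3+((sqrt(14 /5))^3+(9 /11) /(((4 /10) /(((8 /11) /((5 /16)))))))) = 59919548480000 /43090127806257- 882751569920 * sqrt(70) /6155732543751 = 0.19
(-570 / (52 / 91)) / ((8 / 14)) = -13965 / 8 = -1745.62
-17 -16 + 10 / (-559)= -33.02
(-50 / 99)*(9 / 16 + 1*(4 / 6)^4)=-0.38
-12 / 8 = -3 / 2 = -1.50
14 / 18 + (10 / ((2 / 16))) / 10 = 79 / 9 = 8.78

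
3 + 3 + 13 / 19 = 6.68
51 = 51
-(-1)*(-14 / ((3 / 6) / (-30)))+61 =901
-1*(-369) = 369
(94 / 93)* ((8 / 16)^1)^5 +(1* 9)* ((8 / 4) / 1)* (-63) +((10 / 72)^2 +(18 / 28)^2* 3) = -139367423 / 123039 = -1132.71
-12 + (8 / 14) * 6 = -60 / 7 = -8.57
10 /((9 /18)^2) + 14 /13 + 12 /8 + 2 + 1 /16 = 9285 /208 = 44.64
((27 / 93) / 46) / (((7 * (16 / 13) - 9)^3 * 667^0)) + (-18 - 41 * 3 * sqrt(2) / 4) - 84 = -18201273 / 178250 - 123 * sqrt(2) / 4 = -145.60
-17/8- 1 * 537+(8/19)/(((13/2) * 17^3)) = -5233872815/9708088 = -539.12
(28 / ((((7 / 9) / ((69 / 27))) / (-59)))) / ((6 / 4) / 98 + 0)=-354629.33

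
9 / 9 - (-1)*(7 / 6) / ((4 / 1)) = 1.29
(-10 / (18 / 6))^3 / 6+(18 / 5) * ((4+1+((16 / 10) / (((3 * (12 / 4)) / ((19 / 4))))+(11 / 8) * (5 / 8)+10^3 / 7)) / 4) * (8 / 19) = 50.50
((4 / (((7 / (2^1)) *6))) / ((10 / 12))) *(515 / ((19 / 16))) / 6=6592 / 399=16.52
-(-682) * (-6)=-4092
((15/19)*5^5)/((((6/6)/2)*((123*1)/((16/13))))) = 500000/10127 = 49.37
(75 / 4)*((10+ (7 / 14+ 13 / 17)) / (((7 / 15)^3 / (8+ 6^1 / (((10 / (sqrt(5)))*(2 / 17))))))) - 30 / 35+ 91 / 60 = 5817043241 / 349860+ 58168125*sqrt(5) / 5488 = 40327.19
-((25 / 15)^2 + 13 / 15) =-164 / 45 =-3.64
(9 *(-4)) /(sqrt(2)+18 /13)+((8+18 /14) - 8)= 603 - 3042 *sqrt(2) /7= -11.58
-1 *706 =-706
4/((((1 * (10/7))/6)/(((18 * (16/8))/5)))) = 3024/25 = 120.96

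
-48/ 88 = -6/ 11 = -0.55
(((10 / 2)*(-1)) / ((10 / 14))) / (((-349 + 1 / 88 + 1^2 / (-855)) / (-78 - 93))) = -3.43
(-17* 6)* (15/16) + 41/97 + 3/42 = -516751/5432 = -95.13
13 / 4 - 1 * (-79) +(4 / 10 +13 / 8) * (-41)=-31 / 40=-0.78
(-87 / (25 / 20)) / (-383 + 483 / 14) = 696 / 3485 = 0.20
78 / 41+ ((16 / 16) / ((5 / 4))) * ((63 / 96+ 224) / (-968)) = 2725411 / 1587520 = 1.72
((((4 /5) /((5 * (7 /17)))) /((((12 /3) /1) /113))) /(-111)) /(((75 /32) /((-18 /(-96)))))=-3842 /485625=-0.01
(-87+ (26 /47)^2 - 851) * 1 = -2071366 /2209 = -937.69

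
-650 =-650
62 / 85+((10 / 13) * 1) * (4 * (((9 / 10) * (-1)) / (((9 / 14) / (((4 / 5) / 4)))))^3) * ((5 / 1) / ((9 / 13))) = 23102 / 95625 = 0.24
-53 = -53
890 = 890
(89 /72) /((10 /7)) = 623 /720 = 0.87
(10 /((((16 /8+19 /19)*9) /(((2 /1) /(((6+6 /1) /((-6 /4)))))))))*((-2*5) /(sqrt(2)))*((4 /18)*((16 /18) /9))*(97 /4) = 4850*sqrt(2) /19683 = 0.35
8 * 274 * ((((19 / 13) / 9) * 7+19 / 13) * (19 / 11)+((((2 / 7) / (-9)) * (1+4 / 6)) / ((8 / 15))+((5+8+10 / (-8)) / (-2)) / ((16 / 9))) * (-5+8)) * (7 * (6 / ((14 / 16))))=-1808489050 / 3003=-602227.46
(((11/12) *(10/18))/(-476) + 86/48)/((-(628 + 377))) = -92051/51665040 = -0.00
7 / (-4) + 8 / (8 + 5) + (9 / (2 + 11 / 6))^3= 7470275 / 632684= 11.81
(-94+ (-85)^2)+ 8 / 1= 7139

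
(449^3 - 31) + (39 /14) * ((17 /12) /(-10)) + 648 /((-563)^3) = 9045906280275972993 /99933986320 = 90518817.61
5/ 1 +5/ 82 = 415/ 82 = 5.06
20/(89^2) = 20/7921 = 0.00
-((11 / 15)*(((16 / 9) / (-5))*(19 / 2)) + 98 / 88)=40493 / 29700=1.36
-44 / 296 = -11 / 74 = -0.15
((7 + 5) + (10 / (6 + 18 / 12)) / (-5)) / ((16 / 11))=121 / 15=8.07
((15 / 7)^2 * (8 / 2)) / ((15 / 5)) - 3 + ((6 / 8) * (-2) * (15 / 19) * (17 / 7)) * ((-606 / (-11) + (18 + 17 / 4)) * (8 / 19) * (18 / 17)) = -18687447 / 194579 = -96.04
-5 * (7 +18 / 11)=-475 / 11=-43.18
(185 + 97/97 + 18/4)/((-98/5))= -1905/196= -9.72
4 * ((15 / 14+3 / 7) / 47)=6 / 47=0.13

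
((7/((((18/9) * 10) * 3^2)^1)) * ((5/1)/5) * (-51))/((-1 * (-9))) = -119/540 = -0.22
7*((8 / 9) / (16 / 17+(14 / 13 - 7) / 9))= 12376 / 563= 21.98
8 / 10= 4 / 5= 0.80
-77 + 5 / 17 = -1304 / 17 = -76.71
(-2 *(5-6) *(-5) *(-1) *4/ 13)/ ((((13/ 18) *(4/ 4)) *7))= 0.61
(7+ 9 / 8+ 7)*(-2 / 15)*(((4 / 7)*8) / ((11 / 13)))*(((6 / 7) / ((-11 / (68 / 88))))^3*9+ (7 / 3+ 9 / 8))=-655276927409 / 17400755295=-37.66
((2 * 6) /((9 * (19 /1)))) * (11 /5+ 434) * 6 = 17448 /95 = 183.66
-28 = -28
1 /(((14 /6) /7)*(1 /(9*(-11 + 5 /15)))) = -288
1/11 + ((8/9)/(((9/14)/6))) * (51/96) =1336/297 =4.50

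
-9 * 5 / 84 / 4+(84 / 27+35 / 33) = 44771 / 11088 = 4.04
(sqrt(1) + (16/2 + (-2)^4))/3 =25/3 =8.33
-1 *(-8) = 8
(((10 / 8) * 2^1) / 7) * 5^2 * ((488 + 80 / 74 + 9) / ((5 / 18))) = 4146525 / 259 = 16009.75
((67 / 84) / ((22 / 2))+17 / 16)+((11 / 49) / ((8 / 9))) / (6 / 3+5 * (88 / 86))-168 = -36687809 / 219912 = -166.83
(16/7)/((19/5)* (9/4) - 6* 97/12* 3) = -320/19173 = -0.02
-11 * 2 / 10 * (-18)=198 / 5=39.60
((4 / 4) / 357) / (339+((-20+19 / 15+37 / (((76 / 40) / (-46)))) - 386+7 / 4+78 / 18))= -380 / 129614919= -0.00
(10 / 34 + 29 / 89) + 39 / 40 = 96527 / 60520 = 1.59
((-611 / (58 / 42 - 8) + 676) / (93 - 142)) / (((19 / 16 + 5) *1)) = -1708720 / 674289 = -2.53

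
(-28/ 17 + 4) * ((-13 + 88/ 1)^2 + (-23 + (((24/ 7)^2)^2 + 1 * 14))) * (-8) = -108314.02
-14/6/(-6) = 7/18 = 0.39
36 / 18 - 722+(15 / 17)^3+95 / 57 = -10577390 / 14739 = -717.65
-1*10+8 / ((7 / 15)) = 50 / 7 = 7.14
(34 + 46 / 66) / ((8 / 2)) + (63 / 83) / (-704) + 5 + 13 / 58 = 70648103 / 5083584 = 13.90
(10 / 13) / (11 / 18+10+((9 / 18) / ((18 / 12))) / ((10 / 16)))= 900 / 13039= 0.07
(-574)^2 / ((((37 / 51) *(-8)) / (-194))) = 407479443 / 37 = 11012957.92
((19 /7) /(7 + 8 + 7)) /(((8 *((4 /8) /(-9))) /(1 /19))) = -9 /616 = -0.01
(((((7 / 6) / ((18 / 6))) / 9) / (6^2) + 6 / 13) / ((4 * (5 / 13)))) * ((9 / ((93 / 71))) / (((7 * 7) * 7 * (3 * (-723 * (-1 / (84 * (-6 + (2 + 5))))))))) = 2490893 / 10674863640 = 0.00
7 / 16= 0.44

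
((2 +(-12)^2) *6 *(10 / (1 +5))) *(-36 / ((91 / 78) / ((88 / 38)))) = -13875840 / 133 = -104329.62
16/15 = 1.07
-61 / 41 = -1.49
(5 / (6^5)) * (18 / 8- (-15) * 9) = 305 / 3456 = 0.09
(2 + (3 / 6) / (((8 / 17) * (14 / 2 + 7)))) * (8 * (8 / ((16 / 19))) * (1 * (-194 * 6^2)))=-7712955 / 7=-1101850.71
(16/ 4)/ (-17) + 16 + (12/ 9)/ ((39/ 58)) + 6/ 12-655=-2533001/ 3978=-636.75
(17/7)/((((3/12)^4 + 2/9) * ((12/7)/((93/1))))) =303552/521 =582.63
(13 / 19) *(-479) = -6227 / 19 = -327.74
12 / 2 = 6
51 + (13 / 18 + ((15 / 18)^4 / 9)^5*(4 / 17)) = 47457369445140202575409 / 917543123840934346752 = 51.72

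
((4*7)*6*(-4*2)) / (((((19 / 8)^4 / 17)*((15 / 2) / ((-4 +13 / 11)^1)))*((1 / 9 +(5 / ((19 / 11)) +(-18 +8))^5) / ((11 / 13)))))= -82682707968 / 6557858665735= -0.01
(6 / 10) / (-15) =-1 / 25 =-0.04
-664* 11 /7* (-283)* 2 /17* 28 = 972720.94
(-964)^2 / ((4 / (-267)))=-62030508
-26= -26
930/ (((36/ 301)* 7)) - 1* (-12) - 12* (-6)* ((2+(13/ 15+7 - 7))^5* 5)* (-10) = -4696691051/ 6750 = -695806.08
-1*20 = -20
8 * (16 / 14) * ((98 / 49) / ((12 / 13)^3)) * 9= 4394 / 21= 209.24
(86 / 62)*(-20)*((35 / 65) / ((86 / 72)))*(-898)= 4525920 / 403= 11230.57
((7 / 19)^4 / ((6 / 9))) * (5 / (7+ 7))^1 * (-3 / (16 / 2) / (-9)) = 1715 / 4170272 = 0.00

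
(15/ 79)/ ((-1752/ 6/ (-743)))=11145/ 23068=0.48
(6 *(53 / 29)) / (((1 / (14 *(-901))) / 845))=-3389507940 / 29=-116879584.14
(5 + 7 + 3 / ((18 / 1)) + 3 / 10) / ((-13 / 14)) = -2618 / 195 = -13.43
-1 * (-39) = 39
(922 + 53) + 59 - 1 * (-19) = 1053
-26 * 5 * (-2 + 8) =-780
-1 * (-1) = 1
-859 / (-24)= 35.79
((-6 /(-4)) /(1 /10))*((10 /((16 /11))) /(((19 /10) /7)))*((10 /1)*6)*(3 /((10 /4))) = 519750 /19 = 27355.26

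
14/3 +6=32/3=10.67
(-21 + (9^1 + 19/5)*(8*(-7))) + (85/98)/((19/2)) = -3434034/4655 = -737.71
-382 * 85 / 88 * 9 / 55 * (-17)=496791 / 484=1026.43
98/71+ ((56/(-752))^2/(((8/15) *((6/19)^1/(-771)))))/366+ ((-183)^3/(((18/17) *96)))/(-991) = 75424210630327/1213577521792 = 62.15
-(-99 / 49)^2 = -9801 / 2401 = -4.08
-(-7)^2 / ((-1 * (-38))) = -49 / 38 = -1.29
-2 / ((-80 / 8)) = 1 / 5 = 0.20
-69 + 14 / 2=-62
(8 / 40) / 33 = 1 / 165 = 0.01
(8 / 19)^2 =64 / 361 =0.18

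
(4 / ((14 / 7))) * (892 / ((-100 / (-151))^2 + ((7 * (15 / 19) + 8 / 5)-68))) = -3864313480 / 130908183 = -29.52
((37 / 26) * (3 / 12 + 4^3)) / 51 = 9509 / 5304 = 1.79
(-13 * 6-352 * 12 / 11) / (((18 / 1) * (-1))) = 77 / 3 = 25.67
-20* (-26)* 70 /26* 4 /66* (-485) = -1358000 /33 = -41151.52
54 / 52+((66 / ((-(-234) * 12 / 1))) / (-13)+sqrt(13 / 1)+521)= sqrt(13)+3176071 / 6084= 525.64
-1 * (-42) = 42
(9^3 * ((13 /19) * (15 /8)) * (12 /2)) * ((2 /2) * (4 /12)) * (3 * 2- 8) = -142155 /38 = -3740.92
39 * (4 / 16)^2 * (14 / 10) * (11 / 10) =3003 / 800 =3.75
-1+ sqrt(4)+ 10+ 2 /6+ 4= 46 /3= 15.33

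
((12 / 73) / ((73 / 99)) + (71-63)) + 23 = 166387 / 5329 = 31.22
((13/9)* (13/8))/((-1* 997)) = -169/71784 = -0.00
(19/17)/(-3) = -19/51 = -0.37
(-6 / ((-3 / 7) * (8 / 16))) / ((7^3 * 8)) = 1 / 98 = 0.01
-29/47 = -0.62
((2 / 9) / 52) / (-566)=-1 / 132444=-0.00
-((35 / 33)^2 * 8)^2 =-96040000 / 1185921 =-80.98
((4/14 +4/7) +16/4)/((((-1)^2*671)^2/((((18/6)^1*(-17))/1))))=-1734/3151687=-0.00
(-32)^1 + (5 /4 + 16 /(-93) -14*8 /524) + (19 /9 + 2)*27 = 3891943 /48732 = 79.86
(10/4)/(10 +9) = 5/38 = 0.13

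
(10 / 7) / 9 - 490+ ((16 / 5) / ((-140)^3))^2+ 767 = 277.16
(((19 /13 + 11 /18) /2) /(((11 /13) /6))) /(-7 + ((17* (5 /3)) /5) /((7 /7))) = -485 /88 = -5.51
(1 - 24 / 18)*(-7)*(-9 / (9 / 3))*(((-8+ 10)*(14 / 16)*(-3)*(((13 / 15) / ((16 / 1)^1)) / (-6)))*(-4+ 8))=-637 / 480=-1.33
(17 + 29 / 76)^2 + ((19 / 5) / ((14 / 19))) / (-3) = 300.40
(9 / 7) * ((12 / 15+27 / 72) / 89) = 423 / 24920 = 0.02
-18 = -18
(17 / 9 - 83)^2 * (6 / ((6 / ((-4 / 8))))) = -266450 / 81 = -3289.51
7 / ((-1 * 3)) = -7 / 3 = -2.33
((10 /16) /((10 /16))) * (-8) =-8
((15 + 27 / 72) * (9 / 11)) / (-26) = -1107 / 2288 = -0.48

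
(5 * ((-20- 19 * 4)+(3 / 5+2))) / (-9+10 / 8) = 1868 / 31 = 60.26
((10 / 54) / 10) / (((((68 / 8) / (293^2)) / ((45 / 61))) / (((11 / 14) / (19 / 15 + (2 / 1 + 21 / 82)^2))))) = 79371692950 / 4653969929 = 17.05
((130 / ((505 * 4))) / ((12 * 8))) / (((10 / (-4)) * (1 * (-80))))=13 / 3878400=0.00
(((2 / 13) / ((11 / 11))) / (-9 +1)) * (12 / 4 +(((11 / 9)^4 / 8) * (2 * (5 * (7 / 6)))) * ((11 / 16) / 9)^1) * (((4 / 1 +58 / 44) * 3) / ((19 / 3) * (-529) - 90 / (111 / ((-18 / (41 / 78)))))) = 111744090461 / 372496450968576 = 0.00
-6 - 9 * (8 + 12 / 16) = -84.75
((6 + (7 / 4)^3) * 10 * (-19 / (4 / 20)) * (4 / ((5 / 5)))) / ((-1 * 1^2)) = 345325 / 8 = 43165.62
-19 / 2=-9.50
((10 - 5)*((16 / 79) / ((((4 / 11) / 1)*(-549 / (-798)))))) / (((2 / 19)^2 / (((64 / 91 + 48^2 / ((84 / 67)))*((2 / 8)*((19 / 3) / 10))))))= 59956000544 / 563823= 106338.34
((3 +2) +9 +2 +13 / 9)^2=24649 / 81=304.31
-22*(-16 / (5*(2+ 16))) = 176 / 45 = 3.91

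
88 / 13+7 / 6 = 619 / 78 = 7.94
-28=-28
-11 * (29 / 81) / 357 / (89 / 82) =-26158 / 2573613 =-0.01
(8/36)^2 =4/81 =0.05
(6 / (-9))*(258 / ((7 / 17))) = -2924 / 7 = -417.71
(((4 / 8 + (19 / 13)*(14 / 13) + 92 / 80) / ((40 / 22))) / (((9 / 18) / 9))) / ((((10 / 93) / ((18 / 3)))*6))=100328679 / 338000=296.83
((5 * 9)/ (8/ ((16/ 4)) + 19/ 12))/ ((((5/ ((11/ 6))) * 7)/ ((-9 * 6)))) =-10692/ 301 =-35.52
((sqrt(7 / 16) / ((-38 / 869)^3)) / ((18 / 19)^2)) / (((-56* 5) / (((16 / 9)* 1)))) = 656234909* sqrt(7) / 31026240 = 55.96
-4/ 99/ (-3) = 4/ 297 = 0.01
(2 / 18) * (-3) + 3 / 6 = 1 / 6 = 0.17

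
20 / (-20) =-1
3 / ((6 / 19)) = 19 / 2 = 9.50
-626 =-626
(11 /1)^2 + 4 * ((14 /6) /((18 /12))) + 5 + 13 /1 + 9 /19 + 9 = 154.70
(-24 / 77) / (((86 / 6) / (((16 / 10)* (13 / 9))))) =-832 / 16555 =-0.05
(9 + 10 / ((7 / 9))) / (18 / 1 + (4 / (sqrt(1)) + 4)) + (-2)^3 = -1303 / 182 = -7.16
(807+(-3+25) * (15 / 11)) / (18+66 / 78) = 10881 / 245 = 44.41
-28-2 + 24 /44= -324 /11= -29.45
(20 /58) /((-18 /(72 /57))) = -40 /1653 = -0.02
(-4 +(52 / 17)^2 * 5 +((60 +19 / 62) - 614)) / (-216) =9154513 / 3870288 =2.37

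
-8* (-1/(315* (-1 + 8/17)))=-136/2835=-0.05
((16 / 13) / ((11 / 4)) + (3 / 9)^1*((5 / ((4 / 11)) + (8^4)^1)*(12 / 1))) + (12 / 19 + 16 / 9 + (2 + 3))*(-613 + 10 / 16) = 776114923 / 65208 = 11902.14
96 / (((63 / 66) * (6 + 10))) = 44 / 7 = 6.29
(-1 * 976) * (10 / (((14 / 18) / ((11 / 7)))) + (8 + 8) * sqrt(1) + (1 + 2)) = -1874896 / 49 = -38263.18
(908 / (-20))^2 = 51529 / 25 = 2061.16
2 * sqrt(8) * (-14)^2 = 784 * sqrt(2) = 1108.74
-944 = -944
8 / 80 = 1 / 10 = 0.10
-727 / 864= -0.84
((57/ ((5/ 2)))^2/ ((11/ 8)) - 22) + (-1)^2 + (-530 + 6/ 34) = -807644/ 4675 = -172.76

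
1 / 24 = 0.04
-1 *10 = -10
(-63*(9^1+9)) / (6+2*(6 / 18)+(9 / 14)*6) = -23814 / 221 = -107.76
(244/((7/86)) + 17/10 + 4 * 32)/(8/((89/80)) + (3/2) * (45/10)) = 38967582/173705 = 224.33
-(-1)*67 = 67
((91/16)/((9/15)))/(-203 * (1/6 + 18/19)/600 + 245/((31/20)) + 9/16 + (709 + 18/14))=140697375/12891503398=0.01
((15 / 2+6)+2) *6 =93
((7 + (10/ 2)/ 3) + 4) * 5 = 190/ 3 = 63.33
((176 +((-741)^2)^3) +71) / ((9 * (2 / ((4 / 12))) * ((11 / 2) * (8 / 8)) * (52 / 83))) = 264231138859776752 / 297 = 889667134208002.53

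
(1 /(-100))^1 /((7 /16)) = -4 /175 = -0.02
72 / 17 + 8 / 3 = 352 / 51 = 6.90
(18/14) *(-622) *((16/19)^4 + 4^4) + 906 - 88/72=-1676726558663/8210223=-204224.24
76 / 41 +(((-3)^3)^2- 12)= 29473 / 41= 718.85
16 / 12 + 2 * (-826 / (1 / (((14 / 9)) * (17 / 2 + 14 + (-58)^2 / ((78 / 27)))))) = -118958816 / 39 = -3050226.05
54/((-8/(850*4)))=-22950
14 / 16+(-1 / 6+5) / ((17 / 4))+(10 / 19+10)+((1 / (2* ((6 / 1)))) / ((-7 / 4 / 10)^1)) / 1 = 654553 / 54264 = 12.06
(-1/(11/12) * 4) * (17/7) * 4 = -3264/77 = -42.39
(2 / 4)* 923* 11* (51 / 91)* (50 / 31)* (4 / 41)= 3983100 / 8897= 447.69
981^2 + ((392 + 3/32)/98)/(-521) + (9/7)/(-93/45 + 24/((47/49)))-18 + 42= 25446126309586139/26440691648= 962385.05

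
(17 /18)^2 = 289 /324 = 0.89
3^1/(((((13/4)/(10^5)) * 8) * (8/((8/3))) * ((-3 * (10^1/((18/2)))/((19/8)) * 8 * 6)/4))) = -11875/52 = -228.37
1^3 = 1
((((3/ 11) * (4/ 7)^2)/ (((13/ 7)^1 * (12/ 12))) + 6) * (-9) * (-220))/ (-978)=-181620/ 14833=-12.24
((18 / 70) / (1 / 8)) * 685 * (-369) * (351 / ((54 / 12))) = -283905648 / 7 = -40557949.71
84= 84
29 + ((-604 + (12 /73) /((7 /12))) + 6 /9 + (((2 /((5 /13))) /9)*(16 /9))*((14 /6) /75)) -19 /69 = -615065357264 /1070992125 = -574.29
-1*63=-63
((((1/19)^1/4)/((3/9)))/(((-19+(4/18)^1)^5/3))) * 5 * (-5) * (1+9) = 66430125/5238622690262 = 0.00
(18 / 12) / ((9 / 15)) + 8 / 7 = 51 / 14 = 3.64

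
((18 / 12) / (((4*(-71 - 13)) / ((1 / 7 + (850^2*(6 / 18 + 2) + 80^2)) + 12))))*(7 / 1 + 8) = -177685775 / 1568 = -113320.01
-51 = -51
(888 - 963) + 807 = 732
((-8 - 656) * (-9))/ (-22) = -2988/ 11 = -271.64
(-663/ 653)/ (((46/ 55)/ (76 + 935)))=-36866115/ 30038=-1227.32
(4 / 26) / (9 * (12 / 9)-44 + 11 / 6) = -12 / 2353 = -0.01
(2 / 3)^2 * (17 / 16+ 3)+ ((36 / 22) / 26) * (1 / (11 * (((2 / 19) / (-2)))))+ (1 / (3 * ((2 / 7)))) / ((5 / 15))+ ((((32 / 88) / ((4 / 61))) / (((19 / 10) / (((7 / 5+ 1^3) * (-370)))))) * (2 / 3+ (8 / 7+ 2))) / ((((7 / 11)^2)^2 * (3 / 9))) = -3266100701108629 / 18083189124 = -180615.30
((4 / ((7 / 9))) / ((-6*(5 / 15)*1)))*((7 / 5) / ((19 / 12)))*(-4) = 864 / 95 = 9.09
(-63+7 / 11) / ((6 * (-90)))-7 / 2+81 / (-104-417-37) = -324977 / 92070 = -3.53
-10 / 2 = -5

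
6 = 6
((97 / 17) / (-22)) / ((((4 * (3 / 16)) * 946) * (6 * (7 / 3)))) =-97 / 3714942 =-0.00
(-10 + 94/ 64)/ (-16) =273/ 512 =0.53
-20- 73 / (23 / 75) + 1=-5912 / 23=-257.04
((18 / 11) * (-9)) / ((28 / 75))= -6075 / 154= -39.45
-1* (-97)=97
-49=-49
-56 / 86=-28 / 43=-0.65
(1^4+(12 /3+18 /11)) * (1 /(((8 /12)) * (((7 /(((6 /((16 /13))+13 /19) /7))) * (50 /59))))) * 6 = 6550947 /819280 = 8.00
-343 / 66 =-5.20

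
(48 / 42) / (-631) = -8 / 4417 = -0.00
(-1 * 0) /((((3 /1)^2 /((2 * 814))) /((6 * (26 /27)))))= 0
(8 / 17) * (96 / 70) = 384 / 595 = 0.65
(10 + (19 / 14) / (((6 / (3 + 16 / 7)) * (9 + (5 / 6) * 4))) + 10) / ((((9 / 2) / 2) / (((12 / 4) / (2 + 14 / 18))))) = 11817 / 1225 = 9.65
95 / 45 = 19 / 9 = 2.11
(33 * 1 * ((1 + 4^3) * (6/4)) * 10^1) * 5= 160875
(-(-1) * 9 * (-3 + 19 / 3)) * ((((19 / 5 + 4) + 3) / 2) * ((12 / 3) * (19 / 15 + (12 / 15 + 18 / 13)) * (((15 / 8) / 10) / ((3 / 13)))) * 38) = 345249 / 5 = 69049.80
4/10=0.40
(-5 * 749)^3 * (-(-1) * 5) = -262618593125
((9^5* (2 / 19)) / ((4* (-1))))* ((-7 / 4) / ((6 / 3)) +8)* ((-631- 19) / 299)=4428675 / 184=24068.89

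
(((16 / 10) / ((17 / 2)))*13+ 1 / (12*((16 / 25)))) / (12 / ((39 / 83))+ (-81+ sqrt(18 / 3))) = -394237753 / 8467256640 - 7108309*sqrt(6) / 8467256640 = -0.05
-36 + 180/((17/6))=468/17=27.53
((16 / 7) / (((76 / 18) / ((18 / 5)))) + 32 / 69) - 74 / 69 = 20498 / 15295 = 1.34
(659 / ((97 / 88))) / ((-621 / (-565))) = 32765480 / 60237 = 543.94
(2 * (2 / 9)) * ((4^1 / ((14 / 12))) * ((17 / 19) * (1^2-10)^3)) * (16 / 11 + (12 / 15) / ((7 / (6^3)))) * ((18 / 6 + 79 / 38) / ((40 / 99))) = -144429410016 / 442225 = -326597.12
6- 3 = 3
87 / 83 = 1.05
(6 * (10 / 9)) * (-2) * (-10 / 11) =400 / 33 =12.12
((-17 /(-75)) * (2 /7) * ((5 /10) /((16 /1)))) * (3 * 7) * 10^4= 425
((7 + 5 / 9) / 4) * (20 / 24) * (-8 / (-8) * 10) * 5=2125 / 27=78.70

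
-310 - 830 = -1140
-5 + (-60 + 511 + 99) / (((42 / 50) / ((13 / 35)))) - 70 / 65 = 453137 / 1911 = 237.12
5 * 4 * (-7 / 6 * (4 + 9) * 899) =-818090 / 3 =-272696.67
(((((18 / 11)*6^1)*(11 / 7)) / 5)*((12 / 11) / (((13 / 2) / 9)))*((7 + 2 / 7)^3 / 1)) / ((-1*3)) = -1031494176 / 1716715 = -600.85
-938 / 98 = -67 / 7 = -9.57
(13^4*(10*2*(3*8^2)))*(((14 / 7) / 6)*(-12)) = -438696960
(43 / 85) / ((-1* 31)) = -43 / 2635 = -0.02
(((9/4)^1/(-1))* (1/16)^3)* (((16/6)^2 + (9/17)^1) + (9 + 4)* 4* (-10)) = 78391/278528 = 0.28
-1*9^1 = -9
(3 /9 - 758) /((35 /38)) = -86374 /105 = -822.61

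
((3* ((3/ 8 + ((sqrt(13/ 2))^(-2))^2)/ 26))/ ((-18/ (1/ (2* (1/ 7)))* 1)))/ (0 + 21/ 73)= -39347/ 1265472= -0.03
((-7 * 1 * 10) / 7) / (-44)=5 / 22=0.23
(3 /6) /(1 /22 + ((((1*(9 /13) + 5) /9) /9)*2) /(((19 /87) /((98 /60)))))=1100385 /2413423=0.46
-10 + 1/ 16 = -159/ 16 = -9.94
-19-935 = -954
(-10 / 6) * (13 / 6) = -65 / 18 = -3.61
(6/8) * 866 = 1299/2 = 649.50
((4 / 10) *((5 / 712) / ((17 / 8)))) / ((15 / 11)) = 22 / 22695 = 0.00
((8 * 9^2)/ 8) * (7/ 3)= 189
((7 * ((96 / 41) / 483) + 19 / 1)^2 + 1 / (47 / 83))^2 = 231515637129954271396 / 1746797198858209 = 132537.22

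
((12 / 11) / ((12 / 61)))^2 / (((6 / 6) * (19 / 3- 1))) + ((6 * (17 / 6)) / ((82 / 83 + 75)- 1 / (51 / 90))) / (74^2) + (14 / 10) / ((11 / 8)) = 9415572068211 / 1387860329680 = 6.78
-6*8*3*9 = -1296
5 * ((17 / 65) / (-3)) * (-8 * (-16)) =-2176 / 39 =-55.79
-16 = -16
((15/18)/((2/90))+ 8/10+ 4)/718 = 423/7180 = 0.06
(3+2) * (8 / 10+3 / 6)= 13 / 2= 6.50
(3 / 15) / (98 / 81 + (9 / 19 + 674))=1539 / 5199385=0.00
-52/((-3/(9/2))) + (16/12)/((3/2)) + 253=2987/9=331.89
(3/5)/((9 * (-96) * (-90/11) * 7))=11/907200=0.00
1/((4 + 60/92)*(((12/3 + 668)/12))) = 23/5992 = 0.00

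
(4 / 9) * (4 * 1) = 16 / 9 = 1.78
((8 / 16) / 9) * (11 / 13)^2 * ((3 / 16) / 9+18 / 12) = 8833 / 146016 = 0.06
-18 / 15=-1.20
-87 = -87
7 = 7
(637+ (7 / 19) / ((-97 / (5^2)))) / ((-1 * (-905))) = 1173816 / 1667915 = 0.70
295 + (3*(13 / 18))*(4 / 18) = 7978 / 27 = 295.48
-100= -100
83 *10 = 830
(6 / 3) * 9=18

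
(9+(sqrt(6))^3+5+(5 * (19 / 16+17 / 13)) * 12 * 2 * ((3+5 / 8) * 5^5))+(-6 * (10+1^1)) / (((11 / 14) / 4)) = 6 * sqrt(6)+705448649 / 208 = 3391594.74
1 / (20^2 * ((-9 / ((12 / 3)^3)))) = -4 / 225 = -0.02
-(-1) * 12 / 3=4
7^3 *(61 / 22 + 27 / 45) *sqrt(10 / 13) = 127253 *sqrt(130) / 1430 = 1014.62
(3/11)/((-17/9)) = -27/187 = -0.14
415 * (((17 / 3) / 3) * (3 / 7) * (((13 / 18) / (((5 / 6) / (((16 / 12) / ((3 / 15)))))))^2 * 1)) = 19076720 / 1701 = 11215.00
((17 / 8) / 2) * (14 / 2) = 119 / 16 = 7.44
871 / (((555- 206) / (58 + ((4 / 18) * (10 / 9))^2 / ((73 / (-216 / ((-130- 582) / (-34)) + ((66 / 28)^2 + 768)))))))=35559101204198 / 242987065839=146.34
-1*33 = -33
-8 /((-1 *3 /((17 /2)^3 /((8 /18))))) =14739 /4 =3684.75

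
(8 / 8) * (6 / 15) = 2 / 5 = 0.40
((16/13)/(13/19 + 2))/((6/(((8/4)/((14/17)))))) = 152/819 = 0.19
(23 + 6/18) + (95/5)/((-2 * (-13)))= 1877/78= 24.06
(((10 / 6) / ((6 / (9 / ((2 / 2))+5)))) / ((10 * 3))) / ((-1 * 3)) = -7 / 162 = -0.04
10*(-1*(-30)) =300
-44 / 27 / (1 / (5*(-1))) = 220 / 27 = 8.15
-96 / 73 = -1.32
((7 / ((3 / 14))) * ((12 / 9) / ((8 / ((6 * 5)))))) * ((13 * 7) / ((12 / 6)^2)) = 22295 / 6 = 3715.83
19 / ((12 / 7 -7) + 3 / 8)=-1064 / 275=-3.87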